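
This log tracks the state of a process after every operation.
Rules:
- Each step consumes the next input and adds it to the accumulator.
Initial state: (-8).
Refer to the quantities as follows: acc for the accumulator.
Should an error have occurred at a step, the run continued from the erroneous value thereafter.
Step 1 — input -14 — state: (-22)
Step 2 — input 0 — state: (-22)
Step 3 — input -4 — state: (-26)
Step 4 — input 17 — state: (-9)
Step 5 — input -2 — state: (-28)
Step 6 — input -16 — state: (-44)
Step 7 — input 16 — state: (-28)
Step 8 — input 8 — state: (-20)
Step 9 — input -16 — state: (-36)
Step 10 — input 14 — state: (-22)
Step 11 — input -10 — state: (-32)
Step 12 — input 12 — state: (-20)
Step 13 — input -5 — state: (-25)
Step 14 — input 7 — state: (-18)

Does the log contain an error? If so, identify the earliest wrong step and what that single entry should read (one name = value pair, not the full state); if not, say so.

step 5, acc = -11

Recomputing the run from the initial state:
step 1: acc = -22
step 2: acc = -22
step 3: acc = -26
step 4: acc = -9
step 5: acc = -11
step 6: acc = -27
step 7: acc = -11
step 8: acc = -3
step 9: acc = -19
step 10: acc = -5
step 11: acc = -15
step 12: acc = -3
step 13: acc = -8
step 14: acc = -1
The first disagreement with the log is at step 5, where the value should be acc = -11.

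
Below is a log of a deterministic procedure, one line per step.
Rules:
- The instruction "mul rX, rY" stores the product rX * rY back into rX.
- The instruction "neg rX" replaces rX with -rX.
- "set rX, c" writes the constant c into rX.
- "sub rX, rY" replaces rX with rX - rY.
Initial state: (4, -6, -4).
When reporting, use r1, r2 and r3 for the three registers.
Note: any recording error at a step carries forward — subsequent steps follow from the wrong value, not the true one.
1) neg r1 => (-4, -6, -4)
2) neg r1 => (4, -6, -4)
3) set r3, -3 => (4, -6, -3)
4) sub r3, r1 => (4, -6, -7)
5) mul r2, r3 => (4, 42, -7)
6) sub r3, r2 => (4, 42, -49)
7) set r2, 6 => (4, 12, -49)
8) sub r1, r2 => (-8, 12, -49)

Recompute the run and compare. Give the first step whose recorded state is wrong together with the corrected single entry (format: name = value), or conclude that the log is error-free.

step 1: r1 = -(4) = -4 -> in agreement
step 2: r1 = -(-4) = 4 -> in agreement
step 3: r3 = -3 -> confirmed correct
step 4: r3 = -3 - 4 = -7 -> verified
step 5: r2 = -6 * -7 = 42 -> in agreement
step 6: r3 = -7 - 42 = -49 -> consistent with the log
step 7: r2 = 6 -> the recorded entry deviates here
That makes step 7 the first incorrect line — r2 = 6 is what it should show.

step 7, r2 = 6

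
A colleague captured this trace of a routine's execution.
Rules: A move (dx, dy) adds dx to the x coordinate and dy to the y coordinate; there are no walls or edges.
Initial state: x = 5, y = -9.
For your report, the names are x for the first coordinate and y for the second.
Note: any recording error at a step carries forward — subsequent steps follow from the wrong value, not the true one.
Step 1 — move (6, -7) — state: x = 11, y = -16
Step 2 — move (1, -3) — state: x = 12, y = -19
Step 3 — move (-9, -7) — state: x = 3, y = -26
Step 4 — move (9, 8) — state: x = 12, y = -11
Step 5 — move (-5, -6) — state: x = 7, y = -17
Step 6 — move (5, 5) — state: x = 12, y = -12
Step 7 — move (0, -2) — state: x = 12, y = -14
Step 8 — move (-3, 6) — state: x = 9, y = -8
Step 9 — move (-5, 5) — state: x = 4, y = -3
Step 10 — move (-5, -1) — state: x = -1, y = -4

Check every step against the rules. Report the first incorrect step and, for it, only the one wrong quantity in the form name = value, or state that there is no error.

step 1: x = 5 + (6) = 11, y = -9 + (-7) = -16 -> matches
step 2: x = 11 + (1) = 12, y = -16 + (-3) = -19 -> consistent with the trace
step 3: x = 12 + (-9) = 3, y = -19 + (-7) = -26 -> in agreement
step 4: x = 3 + (9) = 12, y = -26 + (8) = -18 -> this is not what the trace shows
The earliest wrong entry is at step 4: it should read y = -18.

step 4, y = -18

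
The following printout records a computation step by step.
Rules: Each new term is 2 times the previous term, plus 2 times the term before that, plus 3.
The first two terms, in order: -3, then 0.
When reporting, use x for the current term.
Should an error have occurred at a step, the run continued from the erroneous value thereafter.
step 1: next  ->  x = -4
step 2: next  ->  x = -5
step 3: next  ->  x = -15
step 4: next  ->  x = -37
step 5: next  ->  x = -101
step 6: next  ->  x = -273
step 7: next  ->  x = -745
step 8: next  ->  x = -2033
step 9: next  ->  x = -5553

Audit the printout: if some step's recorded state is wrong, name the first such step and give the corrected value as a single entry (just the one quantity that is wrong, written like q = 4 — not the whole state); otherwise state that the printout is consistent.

step 1, x = -3

Recomputing the run from the initial state:
step 1: x = -3
step 2: x = -3
step 3: x = -9
step 4: x = -21
step 5: x = -57
step 6: x = -153
step 7: x = -417
step 8: x = -1137
step 9: x = -3105
The first disagreement with the printout is at step 1, where the value should be x = -3.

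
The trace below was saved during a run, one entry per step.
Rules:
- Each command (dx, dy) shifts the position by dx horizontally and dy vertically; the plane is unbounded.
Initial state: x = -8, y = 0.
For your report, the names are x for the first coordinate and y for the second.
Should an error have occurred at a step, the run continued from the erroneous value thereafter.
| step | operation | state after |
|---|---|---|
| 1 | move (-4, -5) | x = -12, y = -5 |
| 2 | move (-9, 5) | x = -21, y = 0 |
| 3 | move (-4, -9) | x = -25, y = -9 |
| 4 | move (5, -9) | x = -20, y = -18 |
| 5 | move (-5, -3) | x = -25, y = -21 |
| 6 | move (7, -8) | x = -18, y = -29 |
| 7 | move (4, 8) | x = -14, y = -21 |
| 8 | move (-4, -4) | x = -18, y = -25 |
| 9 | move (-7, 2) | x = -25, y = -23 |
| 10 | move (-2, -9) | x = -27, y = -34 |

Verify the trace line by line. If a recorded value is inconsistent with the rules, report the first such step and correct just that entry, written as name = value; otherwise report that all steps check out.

1. x = -8 + (-4) = -12, y = 0 + (-5) = -5 (no discrepancy)
2. x = -12 + (-9) = -21, y = -5 + (5) = 0 (checks out)
3. x = -21 + (-4) = -25, y = 0 + (-9) = -9 (in agreement)
4. x = -25 + (5) = -20, y = -9 + (-9) = -18 (verified)
5. x = -20 + (-5) = -25, y = -18 + (-3) = -21 (matches)
6. x = -25 + (7) = -18, y = -21 + (-8) = -29 (same as recorded)
7. x = -18 + (4) = -14, y = -29 + (8) = -21 (same as recorded)
8. x = -14 + (-4) = -18, y = -21 + (-4) = -25 (in agreement)
9. x = -18 + (-7) = -25, y = -25 + (2) = -23 (exactly as logged)
10. x = -25 + (-2) = -27, y = -23 + (-9) = -32 (a discrepancy with the trace)
First incorrect step: 10; the correct value is y = -32.

step 10, y = -32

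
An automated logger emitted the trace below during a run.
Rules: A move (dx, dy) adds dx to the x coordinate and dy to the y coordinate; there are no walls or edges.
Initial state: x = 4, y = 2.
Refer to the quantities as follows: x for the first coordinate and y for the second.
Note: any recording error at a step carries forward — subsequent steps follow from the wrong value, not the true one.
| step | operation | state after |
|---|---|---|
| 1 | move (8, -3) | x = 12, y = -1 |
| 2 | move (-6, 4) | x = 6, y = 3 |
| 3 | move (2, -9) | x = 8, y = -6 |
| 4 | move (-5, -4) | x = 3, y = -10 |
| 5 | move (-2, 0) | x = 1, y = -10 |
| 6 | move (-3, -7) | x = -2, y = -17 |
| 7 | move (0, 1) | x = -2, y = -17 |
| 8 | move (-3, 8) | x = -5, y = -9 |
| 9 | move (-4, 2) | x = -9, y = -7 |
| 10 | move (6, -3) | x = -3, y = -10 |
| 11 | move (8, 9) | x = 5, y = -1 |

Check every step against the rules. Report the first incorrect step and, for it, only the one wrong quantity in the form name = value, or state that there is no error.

step 7, y = -16

1. x = 4 + (8) = 12, y = 2 + (-3) = -1 (verified)
2. x = 12 + (-6) = 6, y = -1 + (4) = 3 (confirmed correct)
3. x = 6 + (2) = 8, y = 3 + (-9) = -6 (matches)
4. x = 8 + (-5) = 3, y = -6 + (-4) = -10 (in agreement)
5. x = 3 + (-2) = 1, y = -10 + (0) = -10 (consistent with the trace)
6. x = 1 + (-3) = -2, y = -10 + (-7) = -17 (same as recorded)
7. x = -2 + (0) = -2, y = -17 + (1) = -16 (the entry is off here)
That makes step 7 the first incorrect line — y = -16 is what it should show.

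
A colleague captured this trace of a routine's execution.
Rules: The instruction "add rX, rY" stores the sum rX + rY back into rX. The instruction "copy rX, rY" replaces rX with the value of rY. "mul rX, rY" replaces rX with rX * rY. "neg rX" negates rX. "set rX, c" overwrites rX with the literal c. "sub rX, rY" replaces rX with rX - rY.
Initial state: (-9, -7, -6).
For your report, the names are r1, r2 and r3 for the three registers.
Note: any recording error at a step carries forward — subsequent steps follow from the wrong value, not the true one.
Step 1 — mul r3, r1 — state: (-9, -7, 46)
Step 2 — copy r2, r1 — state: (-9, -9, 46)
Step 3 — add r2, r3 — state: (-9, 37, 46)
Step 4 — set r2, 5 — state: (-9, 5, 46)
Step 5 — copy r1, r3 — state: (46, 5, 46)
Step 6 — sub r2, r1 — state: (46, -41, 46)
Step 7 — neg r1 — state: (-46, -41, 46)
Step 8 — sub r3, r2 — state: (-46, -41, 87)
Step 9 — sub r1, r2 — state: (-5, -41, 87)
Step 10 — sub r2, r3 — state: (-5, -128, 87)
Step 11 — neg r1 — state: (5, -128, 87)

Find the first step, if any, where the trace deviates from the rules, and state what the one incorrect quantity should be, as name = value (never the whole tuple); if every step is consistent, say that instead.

Step 1: r3 = -6 * -9 = 54 — the recorded entry deviates here.
Step 1 is the first one off; corrected, r3 = 54.

step 1, r3 = 54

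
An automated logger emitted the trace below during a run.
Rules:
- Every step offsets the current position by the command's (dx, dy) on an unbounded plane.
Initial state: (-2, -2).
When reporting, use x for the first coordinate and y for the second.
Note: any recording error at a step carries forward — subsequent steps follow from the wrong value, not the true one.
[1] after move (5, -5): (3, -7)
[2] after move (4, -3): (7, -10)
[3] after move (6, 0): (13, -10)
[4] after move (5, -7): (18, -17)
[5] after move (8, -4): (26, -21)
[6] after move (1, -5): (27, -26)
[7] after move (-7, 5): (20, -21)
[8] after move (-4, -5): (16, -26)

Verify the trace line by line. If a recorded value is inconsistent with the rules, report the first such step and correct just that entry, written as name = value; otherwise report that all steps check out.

no error

Step 1: x = -2 + (5) = 3, y = -2 + (-5) = -7 — verified.
Step 2: x = 3 + (4) = 7, y = -7 + (-3) = -10 — agrees with the trace.
Step 3: x = 7 + (6) = 13, y = -10 + (0) = -10 — in agreement.
Step 4: x = 13 + (5) = 18, y = -10 + (-7) = -17 — no discrepancy.
Step 5: x = 18 + (8) = 26, y = -17 + (-4) = -21 — confirmed correct.
Step 6: x = 26 + (1) = 27, y = -21 + (-5) = -26 — agrees with the trace.
Step 7: x = 27 + (-7) = 20, y = -26 + (5) = -21 — matches.
Step 8: x = 20 + (-4) = 16, y = -21 + (-5) = -26 — checks out.
The recomputation confirms every line.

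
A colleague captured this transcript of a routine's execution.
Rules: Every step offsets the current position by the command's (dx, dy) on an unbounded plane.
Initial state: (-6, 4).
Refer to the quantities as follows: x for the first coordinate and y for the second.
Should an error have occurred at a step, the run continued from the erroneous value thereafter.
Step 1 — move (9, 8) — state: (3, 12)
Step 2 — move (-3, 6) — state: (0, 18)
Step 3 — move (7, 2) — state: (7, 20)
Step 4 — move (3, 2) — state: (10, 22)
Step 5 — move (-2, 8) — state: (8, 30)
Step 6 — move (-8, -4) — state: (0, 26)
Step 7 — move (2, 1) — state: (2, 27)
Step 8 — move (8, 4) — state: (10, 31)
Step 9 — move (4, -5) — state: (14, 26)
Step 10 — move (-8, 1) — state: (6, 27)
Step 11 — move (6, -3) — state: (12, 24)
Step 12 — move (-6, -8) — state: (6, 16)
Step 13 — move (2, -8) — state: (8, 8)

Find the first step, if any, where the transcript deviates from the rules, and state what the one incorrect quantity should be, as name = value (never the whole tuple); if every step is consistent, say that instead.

no error

Step 1: x = -6 + (9) = 3, y = 4 + (8) = 12 — verified.
Step 2: x = 3 + (-3) = 0, y = 12 + (6) = 18 — consistent with the transcript.
Step 3: x = 0 + (7) = 7, y = 18 + (2) = 20 — same as recorded.
Step 4: x = 7 + (3) = 10, y = 20 + (2) = 22 — exactly as logged.
Step 5: x = 10 + (-2) = 8, y = 22 + (8) = 30 — same as recorded.
Step 6: x = 8 + (-8) = 0, y = 30 + (-4) = 26 — consistent with the transcript.
Step 7: x = 0 + (2) = 2, y = 26 + (1) = 27 — agrees with the transcript.
Step 8: x = 2 + (8) = 10, y = 27 + (4) = 31 — consistent with the transcript.
Step 9: x = 10 + (4) = 14, y = 31 + (-5) = 26 — confirmed correct.
Step 10: x = 14 + (-8) = 6, y = 26 + (1) = 27 — exactly as logged.
Step 11: x = 6 + (6) = 12, y = 27 + (-3) = 24 — in agreement.
Step 12: x = 12 + (-6) = 6, y = 24 + (-8) = 16 — agrees with the transcript.
Step 13: x = 6 + (2) = 8, y = 16 + (-8) = 8 — confirmed correct.
Every step is consistent.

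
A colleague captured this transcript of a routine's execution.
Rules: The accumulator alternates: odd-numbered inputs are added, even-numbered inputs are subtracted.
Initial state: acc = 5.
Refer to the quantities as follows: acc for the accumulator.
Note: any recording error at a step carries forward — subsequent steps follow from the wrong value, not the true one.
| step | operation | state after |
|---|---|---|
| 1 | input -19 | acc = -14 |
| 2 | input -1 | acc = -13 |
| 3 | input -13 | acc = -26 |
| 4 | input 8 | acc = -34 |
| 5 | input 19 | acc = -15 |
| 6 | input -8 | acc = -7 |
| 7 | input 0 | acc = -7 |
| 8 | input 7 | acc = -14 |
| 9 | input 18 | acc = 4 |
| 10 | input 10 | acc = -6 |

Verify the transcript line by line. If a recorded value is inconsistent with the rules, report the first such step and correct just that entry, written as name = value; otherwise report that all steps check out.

no error

Step 1: acc = 5 + -19 = -14 — same as recorded.
Step 2: acc = -14 - -1 = -13 — matches.
Step 3: acc = -13 + -13 = -26 — in agreement.
Step 4: acc = -26 - 8 = -34 — consistent with the transcript.
Step 5: acc = -34 + 19 = -15 — consistent with the transcript.
Step 6: acc = -15 - -8 = -7 — no discrepancy.
Step 7: acc = -7 + 0 = -7 — checks out.
Step 8: acc = -7 - 7 = -14 — matches.
Step 9: acc = -14 + 18 = 4 — confirmed correct.
Step 10: acc = 4 - 10 = -6 — confirmed correct.
Nothing is out of place; the run is error-free.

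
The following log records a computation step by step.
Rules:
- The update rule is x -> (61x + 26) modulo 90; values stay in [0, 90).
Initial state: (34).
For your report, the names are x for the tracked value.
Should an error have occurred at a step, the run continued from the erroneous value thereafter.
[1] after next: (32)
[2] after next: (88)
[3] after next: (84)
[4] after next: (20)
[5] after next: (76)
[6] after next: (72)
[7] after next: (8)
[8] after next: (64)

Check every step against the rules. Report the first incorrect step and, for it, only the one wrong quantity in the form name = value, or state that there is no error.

Step 1: x = (61*34 + 26) mod 90 = 30 — first mismatch against the log.
First incorrect step: 1; the correct value is x = 30.

step 1, x = 30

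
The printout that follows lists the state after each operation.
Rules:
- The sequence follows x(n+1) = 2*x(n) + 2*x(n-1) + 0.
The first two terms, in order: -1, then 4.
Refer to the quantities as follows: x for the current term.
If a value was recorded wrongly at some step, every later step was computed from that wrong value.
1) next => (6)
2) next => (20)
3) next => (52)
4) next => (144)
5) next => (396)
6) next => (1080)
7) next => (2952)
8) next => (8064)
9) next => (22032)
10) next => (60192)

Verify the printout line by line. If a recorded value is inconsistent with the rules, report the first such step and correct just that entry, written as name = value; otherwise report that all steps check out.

step 1: x = 2*(4) + (2)*(-1) + (0) = 6 -> checks out
step 2: x = 2*(6) + (2)*(4) + (0) = 20 -> no discrepancy
step 3: x = 2*(20) + (2)*(6) + (0) = 52 -> in agreement
step 4: x = 2*(52) + (2)*(20) + (0) = 144 -> exactly as logged
step 5: x = 2*(144) + (2)*(52) + (0) = 392 -> this is not what the printout shows
So the first discrepancy is step 5, where the right value is x = 392.

step 5, x = 392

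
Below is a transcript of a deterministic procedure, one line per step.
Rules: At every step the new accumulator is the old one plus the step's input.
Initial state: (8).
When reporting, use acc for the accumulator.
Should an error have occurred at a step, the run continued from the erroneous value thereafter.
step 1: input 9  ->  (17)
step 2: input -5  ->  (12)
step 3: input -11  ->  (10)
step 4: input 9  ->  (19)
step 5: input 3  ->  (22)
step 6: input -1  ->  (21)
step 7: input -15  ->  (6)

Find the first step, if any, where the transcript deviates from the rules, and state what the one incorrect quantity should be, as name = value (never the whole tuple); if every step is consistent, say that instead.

1. acc = 8 + 9 = 17 (checks out)
2. acc = 17 + -5 = 12 (in agreement)
3. acc = 12 + -11 = 1 (this is not what the transcript shows)
First deviation found at step 3; the corrected entry is acc = 1.

step 3, acc = 1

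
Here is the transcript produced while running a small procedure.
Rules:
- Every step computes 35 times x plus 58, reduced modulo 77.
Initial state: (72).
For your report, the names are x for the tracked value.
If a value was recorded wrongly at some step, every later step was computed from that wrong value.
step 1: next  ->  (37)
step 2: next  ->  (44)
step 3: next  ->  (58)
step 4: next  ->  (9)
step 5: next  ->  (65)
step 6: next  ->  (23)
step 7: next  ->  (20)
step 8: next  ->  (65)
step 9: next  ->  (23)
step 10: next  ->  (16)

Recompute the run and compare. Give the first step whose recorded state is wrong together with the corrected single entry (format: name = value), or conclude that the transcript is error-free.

Recomputing the run from the initial state:
step 1: x = 37
step 2: x = 44
step 3: x = 58
step 4: x = 9
step 5: x = 65
step 6: x = 23
step 7: x = 16
step 8: x = 2
step 9: x = 51
step 10: x = 72
The first disagreement with the transcript is at step 7, where the value should be x = 16.

step 7, x = 16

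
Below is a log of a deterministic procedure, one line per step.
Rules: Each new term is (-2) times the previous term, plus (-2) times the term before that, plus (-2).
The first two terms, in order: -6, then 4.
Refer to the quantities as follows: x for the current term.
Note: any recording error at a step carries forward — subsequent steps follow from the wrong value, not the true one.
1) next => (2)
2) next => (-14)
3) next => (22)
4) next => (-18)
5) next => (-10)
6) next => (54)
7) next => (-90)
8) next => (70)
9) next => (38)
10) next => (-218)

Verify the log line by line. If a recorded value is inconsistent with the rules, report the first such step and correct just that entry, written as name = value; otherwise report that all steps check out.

no error

Recomputing the run from the initial state:
step 1: x = 2
step 2: x = -14
step 3: x = 22
step 4: x = -18
step 5: x = -10
step 6: x = 54
step 7: x = -90
step 8: x = 70
step 9: x = 38
step 10: x = -218
This matches the log at every step.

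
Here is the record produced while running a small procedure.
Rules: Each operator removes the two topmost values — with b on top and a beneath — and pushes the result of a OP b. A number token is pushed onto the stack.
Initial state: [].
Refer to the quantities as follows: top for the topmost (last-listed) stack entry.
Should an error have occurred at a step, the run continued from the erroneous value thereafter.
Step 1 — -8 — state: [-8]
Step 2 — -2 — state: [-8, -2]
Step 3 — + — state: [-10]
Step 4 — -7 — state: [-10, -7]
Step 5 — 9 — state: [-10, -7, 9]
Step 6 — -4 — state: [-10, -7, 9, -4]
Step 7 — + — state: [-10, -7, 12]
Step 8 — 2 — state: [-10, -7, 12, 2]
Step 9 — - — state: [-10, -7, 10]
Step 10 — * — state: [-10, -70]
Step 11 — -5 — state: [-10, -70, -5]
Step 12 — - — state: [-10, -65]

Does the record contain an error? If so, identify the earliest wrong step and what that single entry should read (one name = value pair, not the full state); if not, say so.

Recomputing the run from the initial state:
step 1: [-8]
step 2: [-8, -2]
step 3: [-10]
step 4: [-10, -7]
step 5: [-10, -7, 9]
step 6: [-10, -7, 9, -4]
step 7: [-10, -7, 5]
step 8: [-10, -7, 5, 2]
step 9: [-10, -7, 3]
step 10: [-10, -21]
step 11: [-10, -21, -5]
step 12: [-10, -16]
The first disagreement with the record is at step 7, where the value should be top = 5.

step 7, top = 5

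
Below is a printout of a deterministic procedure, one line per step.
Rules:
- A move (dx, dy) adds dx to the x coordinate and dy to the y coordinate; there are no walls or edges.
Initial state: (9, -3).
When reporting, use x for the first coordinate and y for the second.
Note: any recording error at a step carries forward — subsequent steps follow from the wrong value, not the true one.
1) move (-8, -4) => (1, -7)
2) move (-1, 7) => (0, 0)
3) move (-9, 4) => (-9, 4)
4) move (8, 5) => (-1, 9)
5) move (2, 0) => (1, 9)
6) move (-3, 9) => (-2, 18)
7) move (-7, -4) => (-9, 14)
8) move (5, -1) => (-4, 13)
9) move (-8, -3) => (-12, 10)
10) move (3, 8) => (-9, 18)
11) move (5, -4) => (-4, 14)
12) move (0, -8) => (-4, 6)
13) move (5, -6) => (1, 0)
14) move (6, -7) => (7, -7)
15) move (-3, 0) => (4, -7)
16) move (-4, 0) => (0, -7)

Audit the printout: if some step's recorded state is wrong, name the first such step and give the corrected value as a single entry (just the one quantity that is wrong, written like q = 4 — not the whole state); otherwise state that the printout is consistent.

Step 1: x = 9 + (-8) = 1, y = -3 + (-4) = -7 — in agreement.
Step 2: x = 1 + (-1) = 0, y = -7 + (7) = 0 — consistent with the printout.
Step 3: x = 0 + (-9) = -9, y = 0 + (4) = 4 — same as recorded.
Step 4: x = -9 + (8) = -1, y = 4 + (5) = 9 — same as recorded.
Step 5: x = -1 + (2) = 1, y = 9 + (0) = 9 — same as recorded.
Step 6: x = 1 + (-3) = -2, y = 9 + (9) = 18 — in agreement.
Step 7: x = -2 + (-7) = -9, y = 18 + (-4) = 14 — agrees with the printout.
Step 8: x = -9 + (5) = -4, y = 14 + (-1) = 13 — confirmed correct.
Step 9: x = -4 + (-8) = -12, y = 13 + (-3) = 10 — consistent with the printout.
Step 10: x = -12 + (3) = -9, y = 10 + (8) = 18 — agrees with the printout.
Step 11: x = -9 + (5) = -4, y = 18 + (-4) = 14 — same as recorded.
Step 12: x = -4 + (0) = -4, y = 14 + (-8) = 6 — same as recorded.
Step 13: x = -4 + (5) = 1, y = 6 + (-6) = 0 — same as recorded.
Step 14: x = 1 + (6) = 7, y = 0 + (-7) = -7 — in agreement.
Step 15: x = 7 + (-3) = 4, y = -7 + (0) = -7 — in agreement.
Step 16: x = 4 + (-4) = 0, y = -7 + (0) = -7 — matches.
Each recorded entry agrees with the recomputation.

no error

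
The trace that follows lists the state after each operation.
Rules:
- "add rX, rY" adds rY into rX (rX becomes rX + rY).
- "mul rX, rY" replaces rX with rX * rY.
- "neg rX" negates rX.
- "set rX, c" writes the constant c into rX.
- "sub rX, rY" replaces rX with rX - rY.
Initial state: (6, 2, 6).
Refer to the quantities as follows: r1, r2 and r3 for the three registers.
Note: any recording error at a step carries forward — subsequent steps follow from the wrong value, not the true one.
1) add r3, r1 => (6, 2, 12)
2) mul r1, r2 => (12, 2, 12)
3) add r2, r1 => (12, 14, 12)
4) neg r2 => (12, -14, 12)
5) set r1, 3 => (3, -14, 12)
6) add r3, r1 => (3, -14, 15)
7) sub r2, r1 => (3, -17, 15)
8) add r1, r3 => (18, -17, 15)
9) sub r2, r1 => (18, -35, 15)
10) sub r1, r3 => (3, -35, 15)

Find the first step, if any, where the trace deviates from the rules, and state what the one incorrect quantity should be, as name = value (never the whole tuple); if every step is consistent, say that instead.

no error

Recomputing the run from the initial state:
step 1: r1 = 6, r2 = 2, r3 = 12
step 2: r1 = 12, r2 = 2, r3 = 12
step 3: r1 = 12, r2 = 14, r3 = 12
step 4: r1 = 12, r2 = -14, r3 = 12
step 5: r1 = 3, r2 = -14, r3 = 12
step 6: r1 = 3, r2 = -14, r3 = 15
step 7: r1 = 3, r2 = -17, r3 = 15
step 8: r1 = 18, r2 = -17, r3 = 15
step 9: r1 = 18, r2 = -35, r3 = 15
step 10: r1 = 3, r2 = -35, r3 = 15
This matches the trace at every step.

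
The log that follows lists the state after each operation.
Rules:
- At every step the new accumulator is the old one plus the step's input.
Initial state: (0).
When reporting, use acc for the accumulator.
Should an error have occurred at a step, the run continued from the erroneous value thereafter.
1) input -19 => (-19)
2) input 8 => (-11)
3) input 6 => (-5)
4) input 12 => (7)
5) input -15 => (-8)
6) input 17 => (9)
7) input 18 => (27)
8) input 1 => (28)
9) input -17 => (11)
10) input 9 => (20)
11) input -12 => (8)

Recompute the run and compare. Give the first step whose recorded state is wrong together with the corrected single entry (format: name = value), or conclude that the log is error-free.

no error

Recomputing the run from the initial state:
step 1: acc = -19
step 2: acc = -11
step 3: acc = -5
step 4: acc = 7
step 5: acc = -8
step 6: acc = 9
step 7: acc = 27
step 8: acc = 28
step 9: acc = 11
step 10: acc = 20
step 11: acc = 8
This matches the log at every step.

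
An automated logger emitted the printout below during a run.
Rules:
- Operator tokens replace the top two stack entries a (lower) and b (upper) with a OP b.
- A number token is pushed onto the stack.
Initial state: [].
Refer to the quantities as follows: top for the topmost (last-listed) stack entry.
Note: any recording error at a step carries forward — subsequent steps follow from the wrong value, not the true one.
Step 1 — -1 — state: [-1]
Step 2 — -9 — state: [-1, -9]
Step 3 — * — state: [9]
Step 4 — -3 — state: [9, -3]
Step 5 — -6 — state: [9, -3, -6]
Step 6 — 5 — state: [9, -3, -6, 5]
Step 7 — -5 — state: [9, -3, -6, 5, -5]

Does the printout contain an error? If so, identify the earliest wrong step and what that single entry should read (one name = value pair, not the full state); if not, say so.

Recomputing the run from the initial state:
step 1: [-1]
step 2: [-1, -9]
step 3: [9]
step 4: [9, -3]
step 5: [9, -3, -6]
step 6: [9, -3, -6, 5]
step 7: [9, -3, -6, 5, -5]
This matches the printout at every step.

no error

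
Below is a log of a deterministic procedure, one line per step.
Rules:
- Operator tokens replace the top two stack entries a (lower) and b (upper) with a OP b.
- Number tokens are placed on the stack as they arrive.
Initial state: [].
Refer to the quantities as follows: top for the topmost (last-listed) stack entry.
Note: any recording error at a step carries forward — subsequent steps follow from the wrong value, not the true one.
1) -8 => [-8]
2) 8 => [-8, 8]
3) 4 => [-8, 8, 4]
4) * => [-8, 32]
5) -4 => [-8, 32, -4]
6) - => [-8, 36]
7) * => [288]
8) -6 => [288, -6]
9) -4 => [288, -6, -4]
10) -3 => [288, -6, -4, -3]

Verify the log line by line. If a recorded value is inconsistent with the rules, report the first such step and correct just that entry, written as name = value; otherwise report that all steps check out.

1. push -8: top = -8 (consistent with the log)
2. push 8: top = 8 (in agreement)
3. push 4: top = 4 (no discrepancy)
4. 8 * 4 = 32 (consistent with the log)
5. push -4: top = -4 (verified)
6. 32 - -4 = 36 (same as recorded)
7. -8 * 36 = -288 (this is not what the log shows)
First incorrect step: 7; the correct value is top = -288.

step 7, top = -288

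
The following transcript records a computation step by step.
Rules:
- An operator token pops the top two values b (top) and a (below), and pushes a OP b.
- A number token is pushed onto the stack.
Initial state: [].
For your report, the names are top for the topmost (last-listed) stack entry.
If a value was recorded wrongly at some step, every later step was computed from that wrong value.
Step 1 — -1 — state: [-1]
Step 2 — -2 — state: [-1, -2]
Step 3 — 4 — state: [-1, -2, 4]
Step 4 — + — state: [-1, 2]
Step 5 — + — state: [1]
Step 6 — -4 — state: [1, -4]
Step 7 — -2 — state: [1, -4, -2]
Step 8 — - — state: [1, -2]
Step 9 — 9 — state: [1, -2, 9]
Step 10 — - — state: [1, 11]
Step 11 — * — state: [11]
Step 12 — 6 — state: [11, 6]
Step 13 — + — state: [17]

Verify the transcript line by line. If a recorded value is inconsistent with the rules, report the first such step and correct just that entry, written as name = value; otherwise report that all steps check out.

step 10, top = -11

step 1: push -1: top = -1 -> confirmed correct
step 2: push -2: top = -2 -> matches
step 3: push 4: top = 4 -> confirmed correct
step 4: -2 + 4 = 2 -> consistent with the transcript
step 5: -1 + 2 = 1 -> same as recorded
step 6: push -4: top = -4 -> exactly as logged
step 7: push -2: top = -2 -> verified
step 8: -4 - -2 = -2 -> matches
step 9: push 9: top = 9 -> in agreement
step 10: -2 - 9 = -11 -> the entry is off here
That makes step 10 the first incorrect line — top = -11 is what it should show.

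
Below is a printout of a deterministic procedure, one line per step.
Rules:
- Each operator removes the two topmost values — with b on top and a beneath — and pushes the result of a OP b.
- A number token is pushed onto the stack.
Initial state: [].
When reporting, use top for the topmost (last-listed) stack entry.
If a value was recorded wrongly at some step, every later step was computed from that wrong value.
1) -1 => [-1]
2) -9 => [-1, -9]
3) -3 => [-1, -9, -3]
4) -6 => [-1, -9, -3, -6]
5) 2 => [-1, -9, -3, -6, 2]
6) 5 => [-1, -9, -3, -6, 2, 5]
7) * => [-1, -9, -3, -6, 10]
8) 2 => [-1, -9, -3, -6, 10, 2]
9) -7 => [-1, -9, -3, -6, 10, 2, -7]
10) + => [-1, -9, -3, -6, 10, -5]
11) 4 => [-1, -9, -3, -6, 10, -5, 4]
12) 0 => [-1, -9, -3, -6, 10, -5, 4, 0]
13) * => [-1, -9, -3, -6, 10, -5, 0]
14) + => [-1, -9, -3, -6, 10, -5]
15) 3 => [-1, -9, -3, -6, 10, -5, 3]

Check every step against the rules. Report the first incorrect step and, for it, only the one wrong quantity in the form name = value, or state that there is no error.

1. push -1: top = -1 (consistent with the printout)
2. push -9: top = -9 (same as recorded)
3. push -3: top = -3 (checks out)
4. push -6: top = -6 (agrees with the printout)
5. push 2: top = 2 (consistent with the printout)
6. push 5: top = 5 (in agreement)
7. 2 * 5 = 10 (consistent with the printout)
8. push 2: top = 2 (in agreement)
9. push -7: top = -7 (in agreement)
10. 2 + -7 = -5 (consistent with the printout)
11. push 4: top = 4 (agrees with the printout)
12. push 0: top = 0 (consistent with the printout)
13. 4 * 0 = 0 (matches)
14. -5 + 0 = -5 (same as recorded)
15. push 3: top = 3 (consistent with the printout)
The whole run recomputes cleanly — no discrepancies.

no error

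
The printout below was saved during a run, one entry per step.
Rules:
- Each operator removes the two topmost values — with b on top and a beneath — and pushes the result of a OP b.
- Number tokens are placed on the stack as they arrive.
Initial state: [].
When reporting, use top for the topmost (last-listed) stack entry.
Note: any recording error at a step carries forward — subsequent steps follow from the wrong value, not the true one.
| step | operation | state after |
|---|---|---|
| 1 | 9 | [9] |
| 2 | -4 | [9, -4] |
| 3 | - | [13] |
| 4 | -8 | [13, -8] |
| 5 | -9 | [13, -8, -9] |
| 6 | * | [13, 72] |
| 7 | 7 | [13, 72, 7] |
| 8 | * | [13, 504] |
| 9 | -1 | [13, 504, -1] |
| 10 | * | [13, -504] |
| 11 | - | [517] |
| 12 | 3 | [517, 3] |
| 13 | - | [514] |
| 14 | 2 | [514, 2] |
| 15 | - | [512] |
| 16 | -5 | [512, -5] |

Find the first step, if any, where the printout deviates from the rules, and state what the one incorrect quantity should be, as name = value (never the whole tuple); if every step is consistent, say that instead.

no error

step 1: push 9: top = 9 -> matches
step 2: push -4: top = -4 -> consistent with the printout
step 3: 9 - -4 = 13 -> confirmed correct
step 4: push -8: top = -8 -> checks out
step 5: push -9: top = -9 -> checks out
step 6: -8 * -9 = 72 -> agrees with the printout
step 7: push 7: top = 7 -> consistent with the printout
step 8: 72 * 7 = 504 -> confirmed correct
step 9: push -1: top = -1 -> consistent with the printout
step 10: 504 * -1 = -504 -> same as recorded
step 11: 13 - -504 = 517 -> checks out
step 12: push 3: top = 3 -> same as recorded
step 13: 517 - 3 = 514 -> same as recorded
step 14: push 2: top = 2 -> in agreement
step 15: 514 - 2 = 512 -> verified
step 16: push -5: top = -5 -> agrees with the printout
Every step is consistent.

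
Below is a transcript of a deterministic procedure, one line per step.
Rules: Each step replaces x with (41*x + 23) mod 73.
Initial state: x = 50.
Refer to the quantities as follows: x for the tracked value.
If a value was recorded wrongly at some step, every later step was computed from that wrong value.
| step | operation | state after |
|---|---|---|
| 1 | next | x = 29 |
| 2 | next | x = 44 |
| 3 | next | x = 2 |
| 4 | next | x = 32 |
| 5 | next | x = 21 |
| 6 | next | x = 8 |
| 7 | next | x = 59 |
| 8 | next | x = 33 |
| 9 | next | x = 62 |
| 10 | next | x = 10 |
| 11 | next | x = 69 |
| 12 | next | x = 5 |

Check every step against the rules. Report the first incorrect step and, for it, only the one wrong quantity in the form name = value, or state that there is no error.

step 11, x = 68

Recomputing the run from the initial state:
step 1: x = 29
step 2: x = 44
step 3: x = 2
step 4: x = 32
step 5: x = 21
step 6: x = 8
step 7: x = 59
step 8: x = 33
step 9: x = 62
step 10: x = 10
step 11: x = 68
step 12: x = 37
The first disagreement with the transcript is at step 11, where the value should be x = 68.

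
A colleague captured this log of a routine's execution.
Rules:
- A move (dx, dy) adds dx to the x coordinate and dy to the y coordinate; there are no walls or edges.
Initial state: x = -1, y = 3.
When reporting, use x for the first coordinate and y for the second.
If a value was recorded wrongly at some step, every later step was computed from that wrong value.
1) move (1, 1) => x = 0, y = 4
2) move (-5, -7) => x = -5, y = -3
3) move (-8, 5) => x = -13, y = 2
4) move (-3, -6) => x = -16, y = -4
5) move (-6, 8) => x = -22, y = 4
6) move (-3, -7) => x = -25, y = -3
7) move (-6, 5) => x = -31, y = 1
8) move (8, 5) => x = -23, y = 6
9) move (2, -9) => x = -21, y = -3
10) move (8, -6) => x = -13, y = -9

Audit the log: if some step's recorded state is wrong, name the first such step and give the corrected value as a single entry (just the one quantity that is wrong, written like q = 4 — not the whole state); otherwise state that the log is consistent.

step 7, y = 2

1. x = -1 + (1) = 0, y = 3 + (1) = 4 (agrees with the log)
2. x = 0 + (-5) = -5, y = 4 + (-7) = -3 (consistent with the log)
3. x = -5 + (-8) = -13, y = -3 + (5) = 2 (verified)
4. x = -13 + (-3) = -16, y = 2 + (-6) = -4 (confirmed correct)
5. x = -16 + (-6) = -22, y = -4 + (8) = 4 (same as recorded)
6. x = -22 + (-3) = -25, y = 4 + (-7) = -3 (agrees with the log)
7. x = -25 + (-6) = -31, y = -3 + (5) = 2 (the log has a different value)
The audit stops at step 7: the recorded entry is wrong and should be y = 2.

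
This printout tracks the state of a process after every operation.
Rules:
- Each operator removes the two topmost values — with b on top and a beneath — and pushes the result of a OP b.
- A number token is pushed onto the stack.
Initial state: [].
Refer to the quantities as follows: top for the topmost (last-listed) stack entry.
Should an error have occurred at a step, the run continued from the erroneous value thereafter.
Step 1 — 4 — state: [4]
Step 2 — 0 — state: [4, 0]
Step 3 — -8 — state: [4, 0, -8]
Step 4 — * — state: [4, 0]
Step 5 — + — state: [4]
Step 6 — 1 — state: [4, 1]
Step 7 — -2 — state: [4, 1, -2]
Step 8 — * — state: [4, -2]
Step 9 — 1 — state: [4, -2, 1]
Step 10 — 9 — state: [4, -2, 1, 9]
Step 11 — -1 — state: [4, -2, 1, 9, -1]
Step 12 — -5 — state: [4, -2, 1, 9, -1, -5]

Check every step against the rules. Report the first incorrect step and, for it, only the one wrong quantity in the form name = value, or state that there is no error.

no error

1. push 4: top = 4 (agrees with the printout)
2. push 0: top = 0 (same as recorded)
3. push -8: top = -8 (checks out)
4. 0 * -8 = 0 (same as recorded)
5. 4 + 0 = 4 (no discrepancy)
6. push 1: top = 1 (consistent with the printout)
7. push -2: top = -2 (verified)
8. 1 * -2 = -2 (in agreement)
9. push 1: top = 1 (in agreement)
10. push 9: top = 9 (same as recorded)
11. push -1: top = -1 (consistent with the printout)
12. push -5: top = -5 (consistent with the printout)
All entries verified; no error found.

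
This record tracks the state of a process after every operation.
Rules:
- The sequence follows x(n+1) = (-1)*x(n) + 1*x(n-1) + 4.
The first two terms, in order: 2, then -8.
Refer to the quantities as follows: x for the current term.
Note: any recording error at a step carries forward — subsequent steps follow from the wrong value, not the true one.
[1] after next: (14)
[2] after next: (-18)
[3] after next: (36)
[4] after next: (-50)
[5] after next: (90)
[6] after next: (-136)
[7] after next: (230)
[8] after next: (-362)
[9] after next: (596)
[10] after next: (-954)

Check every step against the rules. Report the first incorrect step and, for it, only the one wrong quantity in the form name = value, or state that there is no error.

1. x = -1*(-8) + (1)*(2) + (4) = 14 (in agreement)
2. x = -1*(14) + (1)*(-8) + (4) = -18 (exactly as logged)
3. x = -1*(-18) + (1)*(14) + (4) = 36 (exactly as logged)
4. x = -1*(36) + (1)*(-18) + (4) = -50 (agrees with the record)
5. x = -1*(-50) + (1)*(36) + (4) = 90 (checks out)
6. x = -1*(90) + (1)*(-50) + (4) = -136 (no discrepancy)
7. x = -1*(-136) + (1)*(90) + (4) = 230 (exactly as logged)
8. x = -1*(230) + (1)*(-136) + (4) = -362 (agrees with the record)
9. x = -1*(-362) + (1)*(230) + (4) = 596 (checks out)
10. x = -1*(596) + (1)*(-362) + (4) = -954 (no discrepancy)
All steps check out; nothing to correct.

no error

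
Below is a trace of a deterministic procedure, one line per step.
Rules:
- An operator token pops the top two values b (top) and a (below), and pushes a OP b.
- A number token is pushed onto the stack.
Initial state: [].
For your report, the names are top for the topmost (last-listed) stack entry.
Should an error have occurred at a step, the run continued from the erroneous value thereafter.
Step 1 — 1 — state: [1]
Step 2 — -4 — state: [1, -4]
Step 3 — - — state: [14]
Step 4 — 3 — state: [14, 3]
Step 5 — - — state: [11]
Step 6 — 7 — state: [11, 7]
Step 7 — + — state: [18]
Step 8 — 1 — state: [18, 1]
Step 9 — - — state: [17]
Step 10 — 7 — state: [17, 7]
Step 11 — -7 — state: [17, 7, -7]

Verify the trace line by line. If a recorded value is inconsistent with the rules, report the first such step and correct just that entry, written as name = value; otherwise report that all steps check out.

Recomputing the run from the initial state:
step 1: [1]
step 2: [1, -4]
step 3: [5]
step 4: [5, 3]
step 5: [2]
step 6: [2, 7]
step 7: [9]
step 8: [9, 1]
step 9: [8]
step 10: [8, 7]
step 11: [8, 7, -7]
The first disagreement with the trace is at step 3, where the value should be top = 5.

step 3, top = 5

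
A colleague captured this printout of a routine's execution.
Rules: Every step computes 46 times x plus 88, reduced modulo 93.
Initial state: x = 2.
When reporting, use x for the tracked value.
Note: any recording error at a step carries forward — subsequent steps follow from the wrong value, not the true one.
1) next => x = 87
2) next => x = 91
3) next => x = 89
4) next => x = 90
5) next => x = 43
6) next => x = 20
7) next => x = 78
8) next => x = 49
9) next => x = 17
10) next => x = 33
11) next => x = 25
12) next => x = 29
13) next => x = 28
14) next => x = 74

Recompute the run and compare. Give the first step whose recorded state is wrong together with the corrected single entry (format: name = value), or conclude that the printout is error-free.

step 13, x = 27

Recomputing the run from the initial state:
step 1: x = 87
step 2: x = 91
step 3: x = 89
step 4: x = 90
step 5: x = 43
step 6: x = 20
step 7: x = 78
step 8: x = 49
step 9: x = 17
step 10: x = 33
step 11: x = 25
step 12: x = 29
step 13: x = 27
step 14: x = 28
The first disagreement with the printout is at step 13, where the value should be x = 27.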